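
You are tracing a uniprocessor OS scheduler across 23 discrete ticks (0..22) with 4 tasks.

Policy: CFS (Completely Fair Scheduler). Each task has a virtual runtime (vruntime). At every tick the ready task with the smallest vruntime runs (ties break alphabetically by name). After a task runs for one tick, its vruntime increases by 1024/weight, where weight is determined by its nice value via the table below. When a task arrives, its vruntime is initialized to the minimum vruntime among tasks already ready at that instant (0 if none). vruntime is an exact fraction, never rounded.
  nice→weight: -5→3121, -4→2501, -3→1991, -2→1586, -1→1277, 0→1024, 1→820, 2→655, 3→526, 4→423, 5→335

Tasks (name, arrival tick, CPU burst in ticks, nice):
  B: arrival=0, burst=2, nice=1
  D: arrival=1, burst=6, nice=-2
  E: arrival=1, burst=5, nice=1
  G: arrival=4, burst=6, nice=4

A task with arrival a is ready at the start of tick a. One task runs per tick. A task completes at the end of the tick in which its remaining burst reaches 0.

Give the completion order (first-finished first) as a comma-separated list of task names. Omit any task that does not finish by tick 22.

t=0: vr[B=0] → run B
t=1: vr[B=256/205 D=256/205 E=256/205] → run B
t=2: vr[D=256/205 E=256/205] → run D
t=3: vr[D=307968/162565 E=256/205] → run E
t=4: vr[D=307968/162565 E=512/205 G=307968/162565] → run D
t=5: vr[D=412928/162565 E=512/205 G=307968/162565] → run G
t=6: vr[D=412928/162565 E=512/205 G=296737024/68764995] → run E
t=7: vr[D=412928/162565 E=768/205 G=296737024/68764995] → run D
t=8: vr[D=517888/162565 E=768/205 G=296737024/68764995] → run D
t=9: vr[D=622848/162565 E=768/205 G=296737024/68764995] → run E
t=10: vr[D=622848/162565 E=1024/205 G=296737024/68764995] → run D
t=11: vr[D=727808/162565 E=1024/205 G=296737024/68764995] → run G
t=12: vr[D=727808/162565 E=1024/205 G=463203584/68764995] → run D
t=13: vr[E=1024/205 G=463203584/68764995] → run E
t=14: vr[E=256/41 G=463203584/68764995] → run E
t=15: vr[G=463203584/68764995] → run G
t=16: vr[G=209890048/22921665] → run G
t=17: vr[G=796136704/68764995] → run G
t=18: vr[G=962603264/68764995] → run G
t=19: (idle)
t=20: (idle)
t=21: (idle)
t=22: (idle)

completion order = B, D, E, G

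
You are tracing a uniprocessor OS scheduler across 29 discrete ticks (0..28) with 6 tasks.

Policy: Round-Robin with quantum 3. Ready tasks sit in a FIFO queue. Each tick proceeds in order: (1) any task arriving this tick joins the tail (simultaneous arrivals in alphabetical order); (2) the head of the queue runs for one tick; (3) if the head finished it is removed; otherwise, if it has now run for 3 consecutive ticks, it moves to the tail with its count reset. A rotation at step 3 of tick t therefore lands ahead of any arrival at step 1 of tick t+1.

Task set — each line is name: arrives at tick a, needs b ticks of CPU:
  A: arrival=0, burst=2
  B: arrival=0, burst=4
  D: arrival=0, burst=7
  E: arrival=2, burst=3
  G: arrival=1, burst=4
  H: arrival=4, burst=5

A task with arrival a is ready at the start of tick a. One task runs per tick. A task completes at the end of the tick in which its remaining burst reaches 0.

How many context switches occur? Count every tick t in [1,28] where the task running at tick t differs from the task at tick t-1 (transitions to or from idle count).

context switches = 11

t=0: queue=[A,B,D] q_used=0 → run A
t=1: queue=[A,B,D,G] q_used=1 → run A
t=2: queue=[B,D,G,E] q_used=0 → run B
t=3: queue=[B,D,G,E] q_used=1 → run B
t=4: queue=[B,D,G,E,H] q_used=2 → run B
t=5: queue=[D,G,E,H,B] q_used=0 → run D
t=6: queue=[D,G,E,H,B] q_used=1 → run D
t=7: queue=[D,G,E,H,B] q_used=2 → run D
t=8: queue=[G,E,H,B,D] q_used=0 → run G
t=9: queue=[G,E,H,B,D] q_used=1 → run G
t=10: queue=[G,E,H,B,D] q_used=2 → run G
t=11: queue=[E,H,B,D,G] q_used=0 → run E
t=12: queue=[E,H,B,D,G] q_used=1 → run E
t=13: queue=[E,H,B,D,G] q_used=2 → run E
t=14: queue=[H,B,D,G] q_used=0 → run H
t=15: queue=[H,B,D,G] q_used=1 → run H
t=16: queue=[H,B,D,G] q_used=2 → run H
t=17: queue=[B,D,G,H] q_used=0 → run B
t=18: queue=[D,G,H] q_used=0 → run D
t=19: queue=[D,G,H] q_used=1 → run D
t=20: queue=[D,G,H] q_used=2 → run D
t=21: queue=[G,H,D] q_used=0 → run G
t=22: queue=[H,D] q_used=0 → run H
t=23: queue=[H,D] q_used=1 → run H
t=24: queue=[D] q_used=0 → run D
t=25: (idle)
t=26: (idle)
t=27: (idle)
t=28: (idle)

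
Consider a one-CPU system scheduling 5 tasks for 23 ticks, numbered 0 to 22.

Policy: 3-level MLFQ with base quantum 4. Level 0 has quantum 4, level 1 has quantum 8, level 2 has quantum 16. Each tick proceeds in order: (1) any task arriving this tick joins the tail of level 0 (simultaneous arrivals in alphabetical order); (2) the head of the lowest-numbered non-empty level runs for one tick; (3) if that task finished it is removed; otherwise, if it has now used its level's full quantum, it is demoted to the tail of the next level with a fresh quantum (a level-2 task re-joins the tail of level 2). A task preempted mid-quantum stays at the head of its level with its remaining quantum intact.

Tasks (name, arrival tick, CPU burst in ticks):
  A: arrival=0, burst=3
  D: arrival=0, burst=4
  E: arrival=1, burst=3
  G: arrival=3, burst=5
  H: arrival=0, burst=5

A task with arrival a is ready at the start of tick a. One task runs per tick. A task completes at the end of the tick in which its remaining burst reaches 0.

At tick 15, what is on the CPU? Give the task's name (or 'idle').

t=0: L0/L1/L2 = ADH/-/- → run A
t=1: L0/L1/L2 = ADHE/-/- → run A
t=2: L0/L1/L2 = ADHE/-/- → run A
t=3: L0/L1/L2 = DHEG/-/- → run D
t=4: L0/L1/L2 = DHEG/-/- → run D
t=5: L0/L1/L2 = DHEG/-/- → run D
t=6: L0/L1/L2 = DHEG/-/- → run D
t=7: L0/L1/L2 = HEG/-/- → run H
t=8: L0/L1/L2 = HEG/-/- → run H
t=9: L0/L1/L2 = HEG/-/- → run H
t=10: L0/L1/L2 = HEG/-/- → run H
t=11: L0/L1/L2 = EG/H/- → run E
t=12: L0/L1/L2 = EG/H/- → run E
t=13: L0/L1/L2 = EG/H/- → run E
t=14: L0/L1/L2 = G/H/- → run G
t=15: L0/L1/L2 = G/H/- → run G
t=16: L0/L1/L2 = G/H/- → run G
t=17: L0/L1/L2 = G/H/- → run G
t=18: L0/L1/L2 = -/HG/- → run H
t=19: L0/L1/L2 = -/G/- → run G
t=20: (idle)
t=21: (idle)
t=22: (idle)

running at tick 15 = G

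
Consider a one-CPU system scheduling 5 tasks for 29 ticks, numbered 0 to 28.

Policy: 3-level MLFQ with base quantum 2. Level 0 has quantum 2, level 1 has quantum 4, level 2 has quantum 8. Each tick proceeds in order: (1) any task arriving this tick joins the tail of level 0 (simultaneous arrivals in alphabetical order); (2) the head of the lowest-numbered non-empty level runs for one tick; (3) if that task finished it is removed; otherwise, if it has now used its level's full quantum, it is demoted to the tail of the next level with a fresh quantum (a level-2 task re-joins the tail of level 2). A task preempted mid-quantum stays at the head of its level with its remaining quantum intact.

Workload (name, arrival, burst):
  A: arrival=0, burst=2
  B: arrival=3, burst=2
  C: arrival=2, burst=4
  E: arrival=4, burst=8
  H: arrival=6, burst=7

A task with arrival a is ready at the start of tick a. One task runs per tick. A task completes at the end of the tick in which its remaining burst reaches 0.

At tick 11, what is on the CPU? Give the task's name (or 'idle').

t=0: L0/L1/L2 = A/-/- → run A
t=1: L0/L1/L2 = A/-/- → run A
t=2: L0/L1/L2 = C/-/- → run C
t=3: L0/L1/L2 = CB/-/- → run C
t=4: L0/L1/L2 = BE/C/- → run B
t=5: L0/L1/L2 = BE/C/- → run B
t=6: L0/L1/L2 = EH/C/- → run E
t=7: L0/L1/L2 = EH/C/- → run E
t=8: L0/L1/L2 = H/CE/- → run H
t=9: L0/L1/L2 = H/CE/- → run H
t=10: L0/L1/L2 = -/CEH/- → run C
t=11: L0/L1/L2 = -/CEH/- → run C
t=12: L0/L1/L2 = -/EH/- → run E
t=13: L0/L1/L2 = -/EH/- → run E
t=14: L0/L1/L2 = -/EH/- → run E
t=15: L0/L1/L2 = -/EH/- → run E
t=16: L0/L1/L2 = -/H/E → run H
t=17: L0/L1/L2 = -/H/E → run H
t=18: L0/L1/L2 = -/H/E → run H
t=19: L0/L1/L2 = -/H/E → run H
t=20: L0/L1/L2 = -/-/EH → run E
t=21: L0/L1/L2 = -/-/EH → run E
t=22: L0/L1/L2 = -/-/H → run H
t=23: (idle)
t=24: (idle)
t=25: (idle)
t=26: (idle)
t=27: (idle)
t=28: (idle)

running at tick 11 = C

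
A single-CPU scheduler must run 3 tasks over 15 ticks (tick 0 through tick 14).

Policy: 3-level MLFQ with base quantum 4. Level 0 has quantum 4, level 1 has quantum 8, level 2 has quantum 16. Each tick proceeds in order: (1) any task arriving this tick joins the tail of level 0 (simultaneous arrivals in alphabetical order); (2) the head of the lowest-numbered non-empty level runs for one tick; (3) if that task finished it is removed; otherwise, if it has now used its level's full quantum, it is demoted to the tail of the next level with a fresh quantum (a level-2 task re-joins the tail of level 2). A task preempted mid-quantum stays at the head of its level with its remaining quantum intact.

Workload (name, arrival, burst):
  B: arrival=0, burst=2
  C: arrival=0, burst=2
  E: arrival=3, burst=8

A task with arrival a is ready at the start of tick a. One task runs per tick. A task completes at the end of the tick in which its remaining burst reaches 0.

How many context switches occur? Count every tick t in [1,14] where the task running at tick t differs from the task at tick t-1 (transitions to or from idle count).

t=0: L0/L1/L2 = BC/-/- → run B
t=1: L0/L1/L2 = BC/-/- → run B
t=2: L0/L1/L2 = C/-/- → run C
t=3: L0/L1/L2 = CE/-/- → run C
t=4: L0/L1/L2 = E/-/- → run E
t=5: L0/L1/L2 = E/-/- → run E
t=6: L0/L1/L2 = E/-/- → run E
t=7: L0/L1/L2 = E/-/- → run E
t=8: L0/L1/L2 = -/E/- → run E
t=9: L0/L1/L2 = -/E/- → run E
t=10: L0/L1/L2 = -/E/- → run E
t=11: L0/L1/L2 = -/E/- → run E
t=12: (idle)
t=13: (idle)
t=14: (idle)

context switches = 3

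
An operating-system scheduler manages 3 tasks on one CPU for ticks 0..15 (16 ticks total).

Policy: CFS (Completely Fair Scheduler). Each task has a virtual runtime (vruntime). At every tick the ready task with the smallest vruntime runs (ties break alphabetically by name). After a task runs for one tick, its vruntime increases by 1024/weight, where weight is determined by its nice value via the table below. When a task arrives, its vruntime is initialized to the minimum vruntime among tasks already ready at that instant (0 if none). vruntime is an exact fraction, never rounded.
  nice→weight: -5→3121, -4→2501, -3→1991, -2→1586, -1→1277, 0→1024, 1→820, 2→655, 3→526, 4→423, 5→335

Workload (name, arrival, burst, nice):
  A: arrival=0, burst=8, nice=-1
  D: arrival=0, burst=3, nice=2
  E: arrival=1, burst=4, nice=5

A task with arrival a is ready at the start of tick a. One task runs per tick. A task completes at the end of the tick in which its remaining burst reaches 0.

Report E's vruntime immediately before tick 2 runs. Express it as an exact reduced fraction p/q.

vruntime(E, start of tick 2) = 0/1

t=0: vr[A=0 D=0] → run A
t=1: vr[A=1024/1277 D=0 E=0] → run D
t=2: vr[A=1024/1277 D=1024/655 E=0] → run E
t=3: vr[A=1024/1277 D=1024/655 E=1024/335] → run A
t=4: vr[A=2048/1277 D=1024/655 E=1024/335] → run D
t=5: vr[A=2048/1277 D=2048/655 E=1024/335] → run A
t=6: vr[A=3072/1277 D=2048/655 E=1024/335] → run A
t=7: vr[A=4096/1277 D=2048/655 E=1024/335] → run E
t=8: vr[A=4096/1277 D=2048/655 E=2048/335] → run D
t=9: vr[A=4096/1277 E=2048/335] → run A
t=10: vr[A=5120/1277 E=2048/335] → run A
t=11: vr[A=6144/1277 E=2048/335] → run A
t=12: vr[A=7168/1277 E=2048/335] → run A
t=13: vr[E=2048/335] → run E
t=14: vr[E=3072/335] → run E
t=15: (idle)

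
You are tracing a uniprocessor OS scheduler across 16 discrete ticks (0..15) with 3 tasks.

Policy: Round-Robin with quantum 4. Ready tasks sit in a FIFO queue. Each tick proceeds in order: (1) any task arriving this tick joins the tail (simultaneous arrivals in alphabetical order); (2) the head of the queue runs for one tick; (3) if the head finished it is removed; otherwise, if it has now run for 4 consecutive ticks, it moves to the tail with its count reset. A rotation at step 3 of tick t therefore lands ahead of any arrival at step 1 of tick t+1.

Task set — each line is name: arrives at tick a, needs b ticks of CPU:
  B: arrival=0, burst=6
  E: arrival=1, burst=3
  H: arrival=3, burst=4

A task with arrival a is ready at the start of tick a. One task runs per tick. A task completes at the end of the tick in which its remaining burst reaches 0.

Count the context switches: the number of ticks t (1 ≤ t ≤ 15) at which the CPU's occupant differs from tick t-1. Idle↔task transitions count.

context switches = 4

t=0: queue=[B] q_used=0 → run B
t=1: queue=[B,E] q_used=1 → run B
t=2: queue=[B,E] q_used=2 → run B
t=3: queue=[B,E,H] q_used=3 → run B
t=4: queue=[E,H,B] q_used=0 → run E
t=5: queue=[E,H,B] q_used=1 → run E
t=6: queue=[E,H,B] q_used=2 → run E
t=7: queue=[H,B] q_used=0 → run H
t=8: queue=[H,B] q_used=1 → run H
t=9: queue=[H,B] q_used=2 → run H
t=10: queue=[H,B] q_used=3 → run H
t=11: queue=[B] q_used=0 → run B
t=12: queue=[B] q_used=1 → run B
t=13: (idle)
t=14: (idle)
t=15: (idle)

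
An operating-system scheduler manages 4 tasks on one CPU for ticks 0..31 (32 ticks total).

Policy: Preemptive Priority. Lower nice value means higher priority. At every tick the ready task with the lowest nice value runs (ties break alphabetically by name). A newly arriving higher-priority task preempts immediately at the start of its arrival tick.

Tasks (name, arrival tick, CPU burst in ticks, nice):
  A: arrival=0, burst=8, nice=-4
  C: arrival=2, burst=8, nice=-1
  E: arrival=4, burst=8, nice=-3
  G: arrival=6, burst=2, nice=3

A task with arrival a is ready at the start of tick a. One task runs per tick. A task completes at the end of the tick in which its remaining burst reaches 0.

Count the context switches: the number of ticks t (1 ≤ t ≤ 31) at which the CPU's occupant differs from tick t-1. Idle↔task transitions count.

context switches = 4

t=0: ready={A} → run A
t=1: ready={A} → run A
t=2: ready={A,C} → run A
t=3: ready={A,C} → run A
t=4: ready={A,C,E} → run A
t=5: ready={A,C,E} → run A
t=6: ready={A,C,E,G} → run A
t=7: ready={A,C,E,G} → run A
t=8: ready={C,E,G} → run E
t=9: ready={C,E,G} → run E
t=10: ready={C,E,G} → run E
t=11: ready={C,E,G} → run E
t=12: ready={C,E,G} → run E
t=13: ready={C,E,G} → run E
t=14: ready={C,E,G} → run E
t=15: ready={C,E,G} → run E
t=16: ready={C,G} → run C
t=17: ready={C,G} → run C
t=18: ready={C,G} → run C
t=19: ready={C,G} → run C
t=20: ready={C,G} → run C
t=21: ready={C,G} → run C
t=22: ready={C,G} → run C
t=23: ready={C,G} → run C
t=24: ready={G} → run G
t=25: ready={G} → run G
t=26: (idle)
t=27: (idle)
t=28: (idle)
t=29: (idle)
t=30: (idle)
t=31: (idle)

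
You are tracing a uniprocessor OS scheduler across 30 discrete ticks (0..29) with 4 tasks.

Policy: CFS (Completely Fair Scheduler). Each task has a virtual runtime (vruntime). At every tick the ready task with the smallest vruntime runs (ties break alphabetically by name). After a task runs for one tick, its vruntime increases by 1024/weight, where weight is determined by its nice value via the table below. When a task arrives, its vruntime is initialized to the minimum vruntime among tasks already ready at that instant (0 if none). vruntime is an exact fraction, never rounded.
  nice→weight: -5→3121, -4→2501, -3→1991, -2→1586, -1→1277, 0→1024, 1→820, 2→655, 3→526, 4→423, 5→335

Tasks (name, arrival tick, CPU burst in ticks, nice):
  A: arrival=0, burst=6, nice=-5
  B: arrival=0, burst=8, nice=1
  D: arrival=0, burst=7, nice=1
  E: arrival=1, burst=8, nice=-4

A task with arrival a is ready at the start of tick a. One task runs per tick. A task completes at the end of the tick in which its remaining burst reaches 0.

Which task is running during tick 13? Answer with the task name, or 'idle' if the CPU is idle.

t=0: vr[A=0 B=0 D=0] → run A
t=1: vr[A=1024/3121 B=0 D=0 E=0] → run B
t=2: vr[A=1024/3121 B=256/205 D=0 E=0] → run D
t=3: vr[A=1024/3121 B=256/205 D=256/205 E=0] → run E
t=4: vr[A=1024/3121 B=256/205 D=256/205 E=1024/2501] → run A
t=5: vr[A=2048/3121 B=256/205 D=256/205 E=1024/2501] → run E
t=6: vr[A=2048/3121 B=256/205 D=256/205 E=2048/2501] → run A
t=7: vr[A=3072/3121 B=256/205 D=256/205 E=2048/2501] → run E
t=8: vr[A=3072/3121 B=256/205 D=256/205 E=3072/2501] → run A
t=9: vr[A=4096/3121 B=256/205 D=256/205 E=3072/2501] → run E
t=10: vr[A=4096/3121 B=256/205 D=256/205 E=4096/2501] → run B
t=11: vr[A=4096/3121 B=512/205 D=256/205 E=4096/2501] → run D
t=12: vr[A=4096/3121 B=512/205 D=512/205 E=4096/2501] → run A
t=13: vr[A=5120/3121 B=512/205 D=512/205 E=4096/2501] → run E
t=14: vr[A=5120/3121 B=512/205 D=512/205 E=5120/2501] → run A
t=15: vr[B=512/205 D=512/205 E=5120/2501] → run E
t=16: vr[B=512/205 D=512/205 E=6144/2501] → run E
t=17: vr[B=512/205 D=512/205 E=7168/2501] → run B
t=18: vr[B=768/205 D=512/205 E=7168/2501] → run D
t=19: vr[B=768/205 D=768/205 E=7168/2501] → run E
t=20: vr[B=768/205 D=768/205] → run B
t=21: vr[B=1024/205 D=768/205] → run D
t=22: vr[B=1024/205 D=1024/205] → run B
t=23: vr[B=256/41 D=1024/205] → run D
t=24: vr[B=256/41 D=256/41] → run B
t=25: vr[B=1536/205 D=256/41] → run D
t=26: vr[B=1536/205 D=1536/205] → run B
t=27: vr[B=1792/205 D=1536/205] → run D
t=28: vr[B=1792/205] → run B
t=29: (idle)

running at tick 13 = E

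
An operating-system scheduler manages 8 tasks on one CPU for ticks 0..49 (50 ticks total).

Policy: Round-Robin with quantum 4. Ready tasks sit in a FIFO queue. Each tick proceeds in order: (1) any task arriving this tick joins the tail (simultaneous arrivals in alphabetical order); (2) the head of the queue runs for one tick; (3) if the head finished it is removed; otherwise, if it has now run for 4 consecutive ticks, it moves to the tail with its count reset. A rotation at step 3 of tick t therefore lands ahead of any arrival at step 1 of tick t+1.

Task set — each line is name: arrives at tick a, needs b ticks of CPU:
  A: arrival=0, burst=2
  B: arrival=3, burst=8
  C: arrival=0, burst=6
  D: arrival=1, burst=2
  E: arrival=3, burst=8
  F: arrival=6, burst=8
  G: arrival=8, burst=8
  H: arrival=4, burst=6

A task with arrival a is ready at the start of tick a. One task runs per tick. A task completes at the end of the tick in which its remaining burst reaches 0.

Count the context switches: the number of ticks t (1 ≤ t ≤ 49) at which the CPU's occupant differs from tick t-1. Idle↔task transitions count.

context switches = 14

t=0: queue=[A,C] q_used=0 → run A
t=1: queue=[A,C,D] q_used=1 → run A
t=2: queue=[C,D] q_used=0 → run C
t=3: queue=[C,D,B,E] q_used=1 → run C
t=4: queue=[C,D,B,E,H] q_used=2 → run C
t=5: queue=[C,D,B,E,H] q_used=3 → run C
t=6: queue=[D,B,E,H,C,F] q_used=0 → run D
t=7: queue=[D,B,E,H,C,F] q_used=1 → run D
t=8: queue=[B,E,H,C,F,G] q_used=0 → run B
t=9: queue=[B,E,H,C,F,G] q_used=1 → run B
t=10: queue=[B,E,H,C,F,G] q_used=2 → run B
t=11: queue=[B,E,H,C,F,G] q_used=3 → run B
t=12: queue=[E,H,C,F,G,B] q_used=0 → run E
t=13: queue=[E,H,C,F,G,B] q_used=1 → run E
t=14: queue=[E,H,C,F,G,B] q_used=2 → run E
t=15: queue=[E,H,C,F,G,B] q_used=3 → run E
t=16: queue=[H,C,F,G,B,E] q_used=0 → run H
t=17: queue=[H,C,F,G,B,E] q_used=1 → run H
t=18: queue=[H,C,F,G,B,E] q_used=2 → run H
t=19: queue=[H,C,F,G,B,E] q_used=3 → run H
t=20: queue=[C,F,G,B,E,H] q_used=0 → run C
t=21: queue=[C,F,G,B,E,H] q_used=1 → run C
t=22: queue=[F,G,B,E,H] q_used=0 → run F
t=23: queue=[F,G,B,E,H] q_used=1 → run F
t=24: queue=[F,G,B,E,H] q_used=2 → run F
t=25: queue=[F,G,B,E,H] q_used=3 → run F
t=26: queue=[G,B,E,H,F] q_used=0 → run G
t=27: queue=[G,B,E,H,F] q_used=1 → run G
t=28: queue=[G,B,E,H,F] q_used=2 → run G
t=29: queue=[G,B,E,H,F] q_used=3 → run G
t=30: queue=[B,E,H,F,G] q_used=0 → run B
t=31: queue=[B,E,H,F,G] q_used=1 → run B
t=32: queue=[B,E,H,F,G] q_used=2 → run B
t=33: queue=[B,E,H,F,G] q_used=3 → run B
t=34: queue=[E,H,F,G] q_used=0 → run E
t=35: queue=[E,H,F,G] q_used=1 → run E
t=36: queue=[E,H,F,G] q_used=2 → run E
t=37: queue=[E,H,F,G] q_used=3 → run E
t=38: queue=[H,F,G] q_used=0 → run H
t=39: queue=[H,F,G] q_used=1 → run H
t=40: queue=[F,G] q_used=0 → run F
t=41: queue=[F,G] q_used=1 → run F
t=42: queue=[F,G] q_used=2 → run F
t=43: queue=[F,G] q_used=3 → run F
t=44: queue=[G] q_used=0 → run G
t=45: queue=[G] q_used=1 → run G
t=46: queue=[G] q_used=2 → run G
t=47: queue=[G] q_used=3 → run G
t=48: (idle)
t=49: (idle)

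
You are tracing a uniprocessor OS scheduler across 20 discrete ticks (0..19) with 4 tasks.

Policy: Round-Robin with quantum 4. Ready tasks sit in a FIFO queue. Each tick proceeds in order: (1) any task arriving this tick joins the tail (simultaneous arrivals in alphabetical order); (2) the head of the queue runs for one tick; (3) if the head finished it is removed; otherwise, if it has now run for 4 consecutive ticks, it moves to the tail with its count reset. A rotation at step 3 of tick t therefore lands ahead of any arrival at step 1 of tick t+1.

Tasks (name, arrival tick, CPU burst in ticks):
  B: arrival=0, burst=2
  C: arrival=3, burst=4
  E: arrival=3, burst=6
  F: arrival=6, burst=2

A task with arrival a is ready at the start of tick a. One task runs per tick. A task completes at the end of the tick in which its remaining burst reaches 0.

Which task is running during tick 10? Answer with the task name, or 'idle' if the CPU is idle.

running at tick 10 = E

t=0: queue=[B] q_used=0 → run B
t=1: queue=[B] q_used=1 → run B
t=2: (idle)
t=3: queue=[C,E] q_used=0 → run C
t=4: queue=[C,E] q_used=1 → run C
t=5: queue=[C,E] q_used=2 → run C
t=6: queue=[C,E,F] q_used=3 → run C
t=7: queue=[E,F] q_used=0 → run E
t=8: queue=[E,F] q_used=1 → run E
t=9: queue=[E,F] q_used=2 → run E
t=10: queue=[E,F] q_used=3 → run E
t=11: queue=[F,E] q_used=0 → run F
t=12: queue=[F,E] q_used=1 → run F
t=13: queue=[E] q_used=0 → run E
t=14: queue=[E] q_used=1 → run E
t=15: (idle)
t=16: (idle)
t=17: (idle)
t=18: (idle)
t=19: (idle)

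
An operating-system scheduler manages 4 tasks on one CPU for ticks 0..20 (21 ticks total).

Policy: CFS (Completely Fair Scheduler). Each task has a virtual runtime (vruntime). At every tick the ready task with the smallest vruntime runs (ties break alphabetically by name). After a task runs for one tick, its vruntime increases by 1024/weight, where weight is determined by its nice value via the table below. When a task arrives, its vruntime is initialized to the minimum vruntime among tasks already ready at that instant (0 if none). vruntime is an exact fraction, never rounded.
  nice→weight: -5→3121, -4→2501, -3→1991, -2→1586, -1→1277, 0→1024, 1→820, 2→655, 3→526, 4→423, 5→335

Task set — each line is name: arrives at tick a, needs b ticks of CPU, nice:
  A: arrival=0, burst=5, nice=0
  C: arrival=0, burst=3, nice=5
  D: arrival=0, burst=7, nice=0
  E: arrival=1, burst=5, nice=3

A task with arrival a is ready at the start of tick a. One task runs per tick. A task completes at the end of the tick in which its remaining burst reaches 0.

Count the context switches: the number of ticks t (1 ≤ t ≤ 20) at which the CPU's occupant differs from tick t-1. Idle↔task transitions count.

context switches = 19

t=0: vr[A=0 C=0 D=0] → run A
t=1: vr[A=1 C=0 D=0 E=0] → run C
t=2: vr[A=1 C=1024/335 D=0 E=0] → run D
t=3: vr[A=1 C=1024/335 D=1 E=0] → run E
t=4: vr[A=1 C=1024/335 D=1 E=512/263] → run A
t=5: vr[A=2 C=1024/335 D=1 E=512/263] → run D
t=6: vr[A=2 C=1024/335 D=2 E=512/263] → run E
t=7: vr[A=2 C=1024/335 D=2 E=1024/263] → run A
t=8: vr[A=3 C=1024/335 D=2 E=1024/263] → run D
t=9: vr[A=3 C=1024/335 D=3 E=1024/263] → run A
t=10: vr[A=4 C=1024/335 D=3 E=1024/263] → run D
t=11: vr[A=4 C=1024/335 D=4 E=1024/263] → run C
t=12: vr[A=4 C=2048/335 D=4 E=1024/263] → run E
t=13: vr[A=4 C=2048/335 D=4 E=1536/263] → run A
t=14: vr[C=2048/335 D=4 E=1536/263] → run D
t=15: vr[C=2048/335 D=5 E=1536/263] → run D
t=16: vr[C=2048/335 D=6 E=1536/263] → run E
t=17: vr[C=2048/335 D=6 E=2048/263] → run D
t=18: vr[C=2048/335 E=2048/263] → run C
t=19: vr[E=2048/263] → run E
t=20: (idle)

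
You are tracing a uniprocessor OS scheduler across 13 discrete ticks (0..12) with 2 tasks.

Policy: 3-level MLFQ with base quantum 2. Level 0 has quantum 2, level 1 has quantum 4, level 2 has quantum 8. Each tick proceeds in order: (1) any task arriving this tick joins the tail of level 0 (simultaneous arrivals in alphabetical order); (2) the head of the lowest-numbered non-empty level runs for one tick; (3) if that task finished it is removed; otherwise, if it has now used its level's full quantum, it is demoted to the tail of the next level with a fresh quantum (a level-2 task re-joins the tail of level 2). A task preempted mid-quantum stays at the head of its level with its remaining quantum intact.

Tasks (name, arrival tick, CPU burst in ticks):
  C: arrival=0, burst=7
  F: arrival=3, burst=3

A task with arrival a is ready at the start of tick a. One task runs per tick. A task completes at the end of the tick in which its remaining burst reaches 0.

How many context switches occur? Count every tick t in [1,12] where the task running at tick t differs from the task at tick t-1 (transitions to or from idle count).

context switches = 5

t=0: L0/L1/L2 = C/-/- → run C
t=1: L0/L1/L2 = C/-/- → run C
t=2: L0/L1/L2 = -/C/- → run C
t=3: L0/L1/L2 = F/C/- → run F
t=4: L0/L1/L2 = F/C/- → run F
t=5: L0/L1/L2 = -/CF/- → run C
t=6: L0/L1/L2 = -/CF/- → run C
t=7: L0/L1/L2 = -/CF/- → run C
t=8: L0/L1/L2 = -/F/C → run F
t=9: L0/L1/L2 = -/-/C → run C
t=10: (idle)
t=11: (idle)
t=12: (idle)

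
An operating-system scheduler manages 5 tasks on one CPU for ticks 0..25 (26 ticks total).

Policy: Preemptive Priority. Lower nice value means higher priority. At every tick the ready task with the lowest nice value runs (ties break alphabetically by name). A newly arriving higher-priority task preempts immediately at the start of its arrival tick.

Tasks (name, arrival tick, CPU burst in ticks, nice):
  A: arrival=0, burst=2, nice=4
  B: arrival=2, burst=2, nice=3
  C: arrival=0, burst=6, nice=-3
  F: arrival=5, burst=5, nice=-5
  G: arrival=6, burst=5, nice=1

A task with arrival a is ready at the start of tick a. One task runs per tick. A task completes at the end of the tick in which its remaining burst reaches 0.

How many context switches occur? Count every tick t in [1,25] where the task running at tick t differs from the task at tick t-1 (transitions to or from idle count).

t=0: ready={A,C} → run C
t=1: ready={A,C} → run C
t=2: ready={A,B,C} → run C
t=3: ready={A,B,C} → run C
t=4: ready={A,B,C} → run C
t=5: ready={A,B,C,F} → run F
t=6: ready={A,B,C,F,G} → run F
t=7: ready={A,B,C,F,G} → run F
t=8: ready={A,B,C,F,G} → run F
t=9: ready={A,B,C,F,G} → run F
t=10: ready={A,B,C,G} → run C
t=11: ready={A,B,G} → run G
t=12: ready={A,B,G} → run G
t=13: ready={A,B,G} → run G
t=14: ready={A,B,G} → run G
t=15: ready={A,B,G} → run G
t=16: ready={A,B} → run B
t=17: ready={A,B} → run B
t=18: ready={A} → run A
t=19: ready={A} → run A
t=20: (idle)
t=21: (idle)
t=22: (idle)
t=23: (idle)
t=24: (idle)
t=25: (idle)

context switches = 6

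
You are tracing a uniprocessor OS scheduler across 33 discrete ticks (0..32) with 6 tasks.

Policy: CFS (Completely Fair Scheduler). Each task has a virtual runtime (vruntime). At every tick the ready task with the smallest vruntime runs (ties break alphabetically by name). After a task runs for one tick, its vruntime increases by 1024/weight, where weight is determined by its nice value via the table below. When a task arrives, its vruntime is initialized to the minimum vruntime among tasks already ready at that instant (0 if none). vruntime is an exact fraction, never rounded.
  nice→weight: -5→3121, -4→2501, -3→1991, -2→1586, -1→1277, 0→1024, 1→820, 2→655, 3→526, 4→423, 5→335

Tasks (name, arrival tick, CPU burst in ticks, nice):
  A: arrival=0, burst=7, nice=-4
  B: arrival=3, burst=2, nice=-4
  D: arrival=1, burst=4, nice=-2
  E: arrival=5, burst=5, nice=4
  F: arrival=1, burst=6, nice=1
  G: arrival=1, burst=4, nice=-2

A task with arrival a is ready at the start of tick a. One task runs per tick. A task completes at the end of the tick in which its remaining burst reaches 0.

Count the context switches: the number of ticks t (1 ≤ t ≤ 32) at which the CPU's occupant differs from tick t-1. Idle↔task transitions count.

t=0: vr[A=0] → run A
t=1: vr[A=1024/2501 D=1024/2501 F=1024/2501 G=1024/2501] → run A
t=2: vr[A=2048/2501 D=1024/2501 F=1024/2501 G=1024/2501] → run D
t=3: vr[A=2048/2501 B=1024/2501 D=34304/32513 F=1024/2501 G=1024/2501] → run B
t=4: vr[A=2048/2501 B=2048/2501 D=34304/32513 F=1024/2501 G=1024/2501] → run F
t=5: vr[A=2048/2501 B=2048/2501 D=34304/32513 E=1024/2501 F=20736/12505 G=1024/2501] → run E
t=6: vr[A=2048/2501 B=2048/2501 D=34304/32513 E=2994176/1057923 F=20736/12505 G=1024/2501] → run G
t=7: vr[A=2048/2501 B=2048/2501 D=34304/32513 E=2994176/1057923 F=20736/12505 G=34304/32513] → run A
t=8: vr[A=3072/2501 B=2048/2501 D=34304/32513 E=2994176/1057923 F=20736/12505 G=34304/32513] → run B
t=9: vr[A=3072/2501 D=34304/32513 E=2994176/1057923 F=20736/12505 G=34304/32513] → run D
t=10: vr[A=3072/2501 D=55296/32513 E=2994176/1057923 F=20736/12505 G=34304/32513] → run G
t=11: vr[A=3072/2501 D=55296/32513 E=2994176/1057923 F=20736/12505 G=55296/32513] → run A
t=12: vr[A=4096/2501 D=55296/32513 E=2994176/1057923 F=20736/12505 G=55296/32513] → run A
t=13: vr[A=5120/2501 D=55296/32513 E=2994176/1057923 F=20736/12505 G=55296/32513] → run F
t=14: vr[A=5120/2501 D=55296/32513 E=2994176/1057923 F=36352/12505 G=55296/32513] → run D
t=15: vr[A=5120/2501 D=76288/32513 E=2994176/1057923 F=36352/12505 G=55296/32513] → run G
t=16: vr[A=5120/2501 D=76288/32513 E=2994176/1057923 F=36352/12505 G=76288/32513] → run A
t=17: vr[A=6144/2501 D=76288/32513 E=2994176/1057923 F=36352/12505 G=76288/32513] → run D
t=18: vr[A=6144/2501 E=2994176/1057923 F=36352/12505 G=76288/32513] → run G
t=19: vr[A=6144/2501 E=2994176/1057923 F=36352/12505] → run A
t=20: vr[E=2994176/1057923 F=36352/12505] → run E
t=21: vr[E=5555200/1057923 F=36352/12505] → run F
t=22: vr[E=5555200/1057923 F=51968/12505] → run F
t=23: vr[E=5555200/1057923 F=67584/12505] → run E
t=24: vr[E=2705408/352641 F=67584/12505] → run F
t=25: vr[E=2705408/352641 F=16640/2501] → run F
t=26: vr[E=2705408/352641] → run E
t=27: vr[E=10677248/1057923] → run E
t=28: (idle)
t=29: (idle)
t=30: (idle)
t=31: (idle)
t=32: (idle)

context switches = 23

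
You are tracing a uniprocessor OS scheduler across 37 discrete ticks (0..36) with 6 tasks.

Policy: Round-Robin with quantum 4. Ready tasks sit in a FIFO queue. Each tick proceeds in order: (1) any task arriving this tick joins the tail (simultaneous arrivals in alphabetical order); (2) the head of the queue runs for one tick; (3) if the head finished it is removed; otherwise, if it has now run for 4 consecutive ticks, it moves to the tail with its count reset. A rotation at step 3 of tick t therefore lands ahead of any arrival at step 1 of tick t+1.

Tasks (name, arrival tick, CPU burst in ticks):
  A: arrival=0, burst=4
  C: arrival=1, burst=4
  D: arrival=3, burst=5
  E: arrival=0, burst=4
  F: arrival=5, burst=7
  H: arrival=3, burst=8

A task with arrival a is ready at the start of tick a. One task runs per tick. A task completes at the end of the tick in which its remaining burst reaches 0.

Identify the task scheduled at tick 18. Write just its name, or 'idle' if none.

running at tick 18 = H

t=0: queue=[A,E] q_used=0 → run A
t=1: queue=[A,E,C] q_used=1 → run A
t=2: queue=[A,E,C] q_used=2 → run A
t=3: queue=[A,E,C,D,H] q_used=3 → run A
t=4: queue=[E,C,D,H] q_used=0 → run E
t=5: queue=[E,C,D,H,F] q_used=1 → run E
t=6: queue=[E,C,D,H,F] q_used=2 → run E
t=7: queue=[E,C,D,H,F] q_used=3 → run E
t=8: queue=[C,D,H,F] q_used=0 → run C
t=9: queue=[C,D,H,F] q_used=1 → run C
t=10: queue=[C,D,H,F] q_used=2 → run C
t=11: queue=[C,D,H,F] q_used=3 → run C
t=12: queue=[D,H,F] q_used=0 → run D
t=13: queue=[D,H,F] q_used=1 → run D
t=14: queue=[D,H,F] q_used=2 → run D
t=15: queue=[D,H,F] q_used=3 → run D
t=16: queue=[H,F,D] q_used=0 → run H
t=17: queue=[H,F,D] q_used=1 → run H
t=18: queue=[H,F,D] q_used=2 → run H
t=19: queue=[H,F,D] q_used=3 → run H
t=20: queue=[F,D,H] q_used=0 → run F
t=21: queue=[F,D,H] q_used=1 → run F
t=22: queue=[F,D,H] q_used=2 → run F
t=23: queue=[F,D,H] q_used=3 → run F
t=24: queue=[D,H,F] q_used=0 → run D
t=25: queue=[H,F] q_used=0 → run H
t=26: queue=[H,F] q_used=1 → run H
t=27: queue=[H,F] q_used=2 → run H
t=28: queue=[H,F] q_used=3 → run H
t=29: queue=[F] q_used=0 → run F
t=30: queue=[F] q_used=1 → run F
t=31: queue=[F] q_used=2 → run F
t=32: (idle)
t=33: (idle)
t=34: (idle)
t=35: (idle)
t=36: (idle)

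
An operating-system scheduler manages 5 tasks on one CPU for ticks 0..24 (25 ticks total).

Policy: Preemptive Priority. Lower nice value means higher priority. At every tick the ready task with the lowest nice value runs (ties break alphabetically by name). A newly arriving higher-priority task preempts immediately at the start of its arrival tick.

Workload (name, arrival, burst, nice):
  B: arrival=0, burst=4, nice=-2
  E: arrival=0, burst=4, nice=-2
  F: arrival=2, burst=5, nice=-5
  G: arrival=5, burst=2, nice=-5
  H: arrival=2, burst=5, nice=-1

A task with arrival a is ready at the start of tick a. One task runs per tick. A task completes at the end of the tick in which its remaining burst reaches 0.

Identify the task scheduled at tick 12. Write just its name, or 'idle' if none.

t=0: ready={B,E} → run B
t=1: ready={B,E} → run B
t=2: ready={B,E,F,H} → run F
t=3: ready={B,E,F,H} → run F
t=4: ready={B,E,F,H} → run F
t=5: ready={B,E,F,G,H} → run F
t=6: ready={B,E,F,G,H} → run F
t=7: ready={B,E,G,H} → run G
t=8: ready={B,E,G,H} → run G
t=9: ready={B,E,H} → run B
t=10: ready={B,E,H} → run B
t=11: ready={E,H} → run E
t=12: ready={E,H} → run E
t=13: ready={E,H} → run E
t=14: ready={E,H} → run E
t=15: ready={H} → run H
t=16: ready={H} → run H
t=17: ready={H} → run H
t=18: ready={H} → run H
t=19: ready={H} → run H
t=20: (idle)
t=21: (idle)
t=22: (idle)
t=23: (idle)
t=24: (idle)

running at tick 12 = E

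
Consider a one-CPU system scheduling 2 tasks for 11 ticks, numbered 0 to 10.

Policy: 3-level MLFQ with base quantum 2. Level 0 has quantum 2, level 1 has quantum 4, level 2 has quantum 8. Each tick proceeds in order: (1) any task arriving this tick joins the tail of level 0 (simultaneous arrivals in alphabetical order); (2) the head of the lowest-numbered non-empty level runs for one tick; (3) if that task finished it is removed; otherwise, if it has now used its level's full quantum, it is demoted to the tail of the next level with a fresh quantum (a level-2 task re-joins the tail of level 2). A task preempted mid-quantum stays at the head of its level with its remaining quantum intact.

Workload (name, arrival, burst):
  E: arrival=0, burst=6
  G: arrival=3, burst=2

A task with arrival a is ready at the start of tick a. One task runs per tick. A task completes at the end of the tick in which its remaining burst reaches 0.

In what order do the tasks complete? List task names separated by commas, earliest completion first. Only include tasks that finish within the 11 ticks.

t=0: L0/L1/L2 = E/-/- → run E
t=1: L0/L1/L2 = E/-/- → run E
t=2: L0/L1/L2 = -/E/- → run E
t=3: L0/L1/L2 = G/E/- → run G
t=4: L0/L1/L2 = G/E/- → run G
t=5: L0/L1/L2 = -/E/- → run E
t=6: L0/L1/L2 = -/E/- → run E
t=7: L0/L1/L2 = -/E/- → run E
t=8: (idle)
t=9: (idle)
t=10: (idle)

completion order = G, E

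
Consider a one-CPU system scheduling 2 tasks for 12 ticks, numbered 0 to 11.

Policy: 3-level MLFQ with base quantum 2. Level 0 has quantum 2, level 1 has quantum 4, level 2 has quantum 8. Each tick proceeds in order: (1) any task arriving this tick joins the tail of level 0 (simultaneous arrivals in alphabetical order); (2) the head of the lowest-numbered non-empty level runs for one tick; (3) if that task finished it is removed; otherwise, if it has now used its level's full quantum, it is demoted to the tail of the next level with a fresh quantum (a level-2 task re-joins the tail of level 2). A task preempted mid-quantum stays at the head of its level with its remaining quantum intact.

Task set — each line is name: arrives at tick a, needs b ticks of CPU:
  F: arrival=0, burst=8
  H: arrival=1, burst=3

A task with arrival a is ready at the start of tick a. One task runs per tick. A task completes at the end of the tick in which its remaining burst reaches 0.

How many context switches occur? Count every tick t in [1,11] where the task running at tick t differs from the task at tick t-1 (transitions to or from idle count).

context switches = 5

t=0: L0/L1/L2 = F/-/- → run F
t=1: L0/L1/L2 = FH/-/- → run F
t=2: L0/L1/L2 = H/F/- → run H
t=3: L0/L1/L2 = H/F/- → run H
t=4: L0/L1/L2 = -/FH/- → run F
t=5: L0/L1/L2 = -/FH/- → run F
t=6: L0/L1/L2 = -/FH/- → run F
t=7: L0/L1/L2 = -/FH/- → run F
t=8: L0/L1/L2 = -/H/F → run H
t=9: L0/L1/L2 = -/-/F → run F
t=10: L0/L1/L2 = -/-/F → run F
t=11: (idle)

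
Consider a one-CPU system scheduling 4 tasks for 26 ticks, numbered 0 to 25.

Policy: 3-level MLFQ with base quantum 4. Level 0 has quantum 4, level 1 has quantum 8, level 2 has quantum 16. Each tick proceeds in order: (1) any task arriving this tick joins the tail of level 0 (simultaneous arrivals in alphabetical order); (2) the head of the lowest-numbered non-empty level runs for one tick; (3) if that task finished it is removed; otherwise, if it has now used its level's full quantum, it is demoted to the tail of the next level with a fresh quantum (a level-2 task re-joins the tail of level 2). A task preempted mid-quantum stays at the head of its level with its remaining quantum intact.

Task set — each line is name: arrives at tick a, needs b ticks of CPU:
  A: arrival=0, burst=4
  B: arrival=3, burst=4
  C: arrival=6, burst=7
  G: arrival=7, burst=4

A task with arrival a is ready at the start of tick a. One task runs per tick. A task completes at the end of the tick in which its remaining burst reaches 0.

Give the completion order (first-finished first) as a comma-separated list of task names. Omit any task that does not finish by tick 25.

t=0: L0/L1/L2 = A/-/- → run A
t=1: L0/L1/L2 = A/-/- → run A
t=2: L0/L1/L2 = A/-/- → run A
t=3: L0/L1/L2 = AB/-/- → run A
t=4: L0/L1/L2 = B/-/- → run B
t=5: L0/L1/L2 = B/-/- → run B
t=6: L0/L1/L2 = BC/-/- → run B
t=7: L0/L1/L2 = BCG/-/- → run B
t=8: L0/L1/L2 = CG/-/- → run C
t=9: L0/L1/L2 = CG/-/- → run C
t=10: L0/L1/L2 = CG/-/- → run C
t=11: L0/L1/L2 = CG/-/- → run C
t=12: L0/L1/L2 = G/C/- → run G
t=13: L0/L1/L2 = G/C/- → run G
t=14: L0/L1/L2 = G/C/- → run G
t=15: L0/L1/L2 = G/C/- → run G
t=16: L0/L1/L2 = -/C/- → run C
t=17: L0/L1/L2 = -/C/- → run C
t=18: L0/L1/L2 = -/C/- → run C
t=19: (idle)
t=20: (idle)
t=21: (idle)
t=22: (idle)
t=23: (idle)
t=24: (idle)
t=25: (idle)

completion order = A, B, G, C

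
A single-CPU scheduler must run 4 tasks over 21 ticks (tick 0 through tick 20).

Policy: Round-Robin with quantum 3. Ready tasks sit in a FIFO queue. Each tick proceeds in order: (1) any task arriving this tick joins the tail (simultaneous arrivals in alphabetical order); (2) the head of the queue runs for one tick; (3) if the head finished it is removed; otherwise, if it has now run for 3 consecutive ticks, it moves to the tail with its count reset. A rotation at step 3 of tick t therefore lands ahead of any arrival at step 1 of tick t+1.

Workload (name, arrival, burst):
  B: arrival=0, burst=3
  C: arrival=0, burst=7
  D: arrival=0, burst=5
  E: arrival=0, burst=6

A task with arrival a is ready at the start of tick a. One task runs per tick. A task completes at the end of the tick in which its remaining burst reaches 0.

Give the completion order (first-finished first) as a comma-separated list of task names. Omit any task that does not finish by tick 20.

completion order = B, D, E, C

t=0: queue=[B,C,D,E] q_used=0 → run B
t=1: queue=[B,C,D,E] q_used=1 → run B
t=2: queue=[B,C,D,E] q_used=2 → run B
t=3: queue=[C,D,E] q_used=0 → run C
t=4: queue=[C,D,E] q_used=1 → run C
t=5: queue=[C,D,E] q_used=2 → run C
t=6: queue=[D,E,C] q_used=0 → run D
t=7: queue=[D,E,C] q_used=1 → run D
t=8: queue=[D,E,C] q_used=2 → run D
t=9: queue=[E,C,D] q_used=0 → run E
t=10: queue=[E,C,D] q_used=1 → run E
t=11: queue=[E,C,D] q_used=2 → run E
t=12: queue=[C,D,E] q_used=0 → run C
t=13: queue=[C,D,E] q_used=1 → run C
t=14: queue=[C,D,E] q_used=2 → run C
t=15: queue=[D,E,C] q_used=0 → run D
t=16: queue=[D,E,C] q_used=1 → run D
t=17: queue=[E,C] q_used=0 → run E
t=18: queue=[E,C] q_used=1 → run E
t=19: queue=[E,C] q_used=2 → run E
t=20: queue=[C] q_used=0 → run C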